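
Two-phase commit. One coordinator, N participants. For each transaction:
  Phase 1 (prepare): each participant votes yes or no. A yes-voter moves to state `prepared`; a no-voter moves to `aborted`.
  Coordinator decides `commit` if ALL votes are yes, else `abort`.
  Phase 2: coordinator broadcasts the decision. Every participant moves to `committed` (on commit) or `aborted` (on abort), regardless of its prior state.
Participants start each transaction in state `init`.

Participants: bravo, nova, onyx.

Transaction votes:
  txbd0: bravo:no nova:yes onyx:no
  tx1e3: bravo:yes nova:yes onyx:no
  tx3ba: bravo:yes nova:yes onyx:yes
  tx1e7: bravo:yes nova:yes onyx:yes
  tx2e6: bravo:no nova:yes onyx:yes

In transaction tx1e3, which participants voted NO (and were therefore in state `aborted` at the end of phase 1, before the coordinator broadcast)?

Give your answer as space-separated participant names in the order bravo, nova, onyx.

Answer: onyx

Derivation:
Txn tx1e3 phase 1: bravo yes -> prepared; nova yes -> prepared; onyx no -> aborted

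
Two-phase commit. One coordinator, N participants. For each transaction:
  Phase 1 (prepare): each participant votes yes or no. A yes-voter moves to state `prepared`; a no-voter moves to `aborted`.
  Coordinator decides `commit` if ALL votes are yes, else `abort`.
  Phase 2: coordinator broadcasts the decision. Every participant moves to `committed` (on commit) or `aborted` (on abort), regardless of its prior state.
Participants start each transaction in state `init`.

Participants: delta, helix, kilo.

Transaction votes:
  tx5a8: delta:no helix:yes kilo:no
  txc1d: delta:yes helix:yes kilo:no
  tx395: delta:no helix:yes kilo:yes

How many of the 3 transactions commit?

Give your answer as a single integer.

Answer: 0

Derivation:
tx5a8: no from delta, kilo -> abort (commits=0)
txc1d: no from kilo -> abort (commits=0)
tx395: no from delta -> abort (commits=0)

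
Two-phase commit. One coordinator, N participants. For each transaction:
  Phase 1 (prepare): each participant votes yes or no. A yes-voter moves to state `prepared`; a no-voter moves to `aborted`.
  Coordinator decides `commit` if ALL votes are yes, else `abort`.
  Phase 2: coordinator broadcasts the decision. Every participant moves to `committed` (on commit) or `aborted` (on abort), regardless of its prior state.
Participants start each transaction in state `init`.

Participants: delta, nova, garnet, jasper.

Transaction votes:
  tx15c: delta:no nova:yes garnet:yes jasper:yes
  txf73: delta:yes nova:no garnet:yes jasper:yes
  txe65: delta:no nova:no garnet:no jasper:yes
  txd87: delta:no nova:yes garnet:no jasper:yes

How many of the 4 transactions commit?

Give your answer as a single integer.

tx15c: no from delta -> abort (commits=0)
txf73: no from nova -> abort (commits=0)
txe65: no from delta, nova, garnet -> abort (commits=0)
txd87: no from delta, garnet -> abort (commits=0)

Answer: 0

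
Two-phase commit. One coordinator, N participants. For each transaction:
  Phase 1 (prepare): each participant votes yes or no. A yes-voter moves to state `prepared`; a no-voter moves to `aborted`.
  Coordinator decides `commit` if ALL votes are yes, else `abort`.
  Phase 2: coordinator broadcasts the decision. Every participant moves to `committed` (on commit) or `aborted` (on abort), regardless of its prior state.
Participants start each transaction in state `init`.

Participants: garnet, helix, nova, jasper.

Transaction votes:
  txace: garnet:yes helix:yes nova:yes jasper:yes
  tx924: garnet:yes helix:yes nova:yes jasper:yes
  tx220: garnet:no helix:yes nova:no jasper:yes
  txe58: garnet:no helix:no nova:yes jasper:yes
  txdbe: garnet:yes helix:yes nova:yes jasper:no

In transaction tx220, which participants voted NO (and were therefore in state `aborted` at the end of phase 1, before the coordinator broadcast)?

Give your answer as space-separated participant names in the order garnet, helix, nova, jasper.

Answer: garnet nova

Derivation:
Txn tx220 phase 1: garnet no -> aborted; helix yes -> prepared; nova no -> aborted; jasper yes -> prepared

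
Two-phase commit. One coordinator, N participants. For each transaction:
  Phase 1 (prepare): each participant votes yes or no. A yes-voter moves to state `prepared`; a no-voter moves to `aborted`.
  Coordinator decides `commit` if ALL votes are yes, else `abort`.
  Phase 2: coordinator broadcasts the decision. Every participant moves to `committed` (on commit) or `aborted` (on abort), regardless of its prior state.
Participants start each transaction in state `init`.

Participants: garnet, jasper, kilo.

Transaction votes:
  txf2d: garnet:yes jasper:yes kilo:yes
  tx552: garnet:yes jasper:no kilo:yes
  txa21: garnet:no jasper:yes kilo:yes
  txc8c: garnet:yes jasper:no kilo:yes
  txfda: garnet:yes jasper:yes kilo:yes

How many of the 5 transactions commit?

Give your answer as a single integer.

Answer: 2

Derivation:
txf2d: all yes -> commit (commits=1)
tx552: no from jasper -> abort (commits=1)
txa21: no from garnet -> abort (commits=1)
txc8c: no from jasper -> abort (commits=1)
txfda: all yes -> commit (commits=2)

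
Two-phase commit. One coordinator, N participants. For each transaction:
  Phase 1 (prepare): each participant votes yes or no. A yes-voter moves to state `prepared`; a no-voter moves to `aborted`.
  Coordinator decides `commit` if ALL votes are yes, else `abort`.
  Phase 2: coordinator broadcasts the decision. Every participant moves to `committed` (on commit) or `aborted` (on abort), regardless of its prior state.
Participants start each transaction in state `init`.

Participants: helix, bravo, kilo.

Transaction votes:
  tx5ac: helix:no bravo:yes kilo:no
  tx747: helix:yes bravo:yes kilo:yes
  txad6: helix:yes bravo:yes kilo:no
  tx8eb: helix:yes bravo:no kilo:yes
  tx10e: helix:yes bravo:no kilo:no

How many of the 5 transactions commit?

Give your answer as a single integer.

tx5ac: no from helix, kilo -> abort (commits=0)
tx747: all yes -> commit (commits=1)
txad6: no from kilo -> abort (commits=1)
tx8eb: no from bravo -> abort (commits=1)
tx10e: no from bravo, kilo -> abort (commits=1)

Answer: 1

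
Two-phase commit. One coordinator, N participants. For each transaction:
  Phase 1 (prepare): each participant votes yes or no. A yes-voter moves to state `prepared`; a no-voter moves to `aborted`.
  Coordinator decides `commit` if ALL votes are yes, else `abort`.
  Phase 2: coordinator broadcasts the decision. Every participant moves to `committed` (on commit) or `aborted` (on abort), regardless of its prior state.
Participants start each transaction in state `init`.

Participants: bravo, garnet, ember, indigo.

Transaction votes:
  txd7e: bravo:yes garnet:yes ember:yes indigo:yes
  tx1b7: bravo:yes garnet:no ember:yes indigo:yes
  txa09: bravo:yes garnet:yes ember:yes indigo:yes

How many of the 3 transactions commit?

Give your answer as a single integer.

Answer: 2

Derivation:
txd7e: all yes -> commit (commits=1)
tx1b7: no from garnet -> abort (commits=1)
txa09: all yes -> commit (commits=2)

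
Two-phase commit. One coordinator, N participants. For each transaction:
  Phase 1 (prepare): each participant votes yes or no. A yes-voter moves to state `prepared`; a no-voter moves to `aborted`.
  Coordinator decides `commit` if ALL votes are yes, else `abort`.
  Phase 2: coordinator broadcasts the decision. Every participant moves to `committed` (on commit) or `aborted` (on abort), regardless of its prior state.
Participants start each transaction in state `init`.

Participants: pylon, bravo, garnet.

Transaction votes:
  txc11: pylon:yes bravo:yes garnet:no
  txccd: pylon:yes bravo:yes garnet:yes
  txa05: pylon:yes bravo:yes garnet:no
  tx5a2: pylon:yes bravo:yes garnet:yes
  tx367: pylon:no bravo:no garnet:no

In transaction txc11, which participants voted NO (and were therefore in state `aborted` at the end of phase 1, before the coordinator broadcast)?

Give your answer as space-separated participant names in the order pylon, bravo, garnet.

Txn txc11 phase 1: pylon yes -> prepared; bravo yes -> prepared; garnet no -> aborted

Answer: garnet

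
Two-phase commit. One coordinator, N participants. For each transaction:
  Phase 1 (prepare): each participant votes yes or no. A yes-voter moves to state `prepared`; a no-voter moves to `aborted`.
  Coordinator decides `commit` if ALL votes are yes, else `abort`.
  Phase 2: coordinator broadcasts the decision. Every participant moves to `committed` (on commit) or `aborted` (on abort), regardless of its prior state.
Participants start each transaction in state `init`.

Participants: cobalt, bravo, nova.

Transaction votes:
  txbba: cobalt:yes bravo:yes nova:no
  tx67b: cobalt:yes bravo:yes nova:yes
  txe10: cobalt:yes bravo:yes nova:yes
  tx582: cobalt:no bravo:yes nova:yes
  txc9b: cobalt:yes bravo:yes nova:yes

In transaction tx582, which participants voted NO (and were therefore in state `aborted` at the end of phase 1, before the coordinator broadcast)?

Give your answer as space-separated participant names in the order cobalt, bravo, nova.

Txn tx582 phase 1: cobalt no -> aborted; bravo yes -> prepared; nova yes -> prepared

Answer: cobalt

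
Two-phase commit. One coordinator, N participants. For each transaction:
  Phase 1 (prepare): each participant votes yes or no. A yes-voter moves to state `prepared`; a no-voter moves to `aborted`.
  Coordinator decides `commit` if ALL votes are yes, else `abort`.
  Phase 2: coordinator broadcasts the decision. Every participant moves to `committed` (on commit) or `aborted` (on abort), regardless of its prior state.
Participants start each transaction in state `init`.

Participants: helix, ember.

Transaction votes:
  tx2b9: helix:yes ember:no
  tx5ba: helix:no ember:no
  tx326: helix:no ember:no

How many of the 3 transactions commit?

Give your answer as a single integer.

tx2b9: no from ember -> abort (commits=0)
tx5ba: no from helix, ember -> abort (commits=0)
tx326: no from helix, ember -> abort (commits=0)

Answer: 0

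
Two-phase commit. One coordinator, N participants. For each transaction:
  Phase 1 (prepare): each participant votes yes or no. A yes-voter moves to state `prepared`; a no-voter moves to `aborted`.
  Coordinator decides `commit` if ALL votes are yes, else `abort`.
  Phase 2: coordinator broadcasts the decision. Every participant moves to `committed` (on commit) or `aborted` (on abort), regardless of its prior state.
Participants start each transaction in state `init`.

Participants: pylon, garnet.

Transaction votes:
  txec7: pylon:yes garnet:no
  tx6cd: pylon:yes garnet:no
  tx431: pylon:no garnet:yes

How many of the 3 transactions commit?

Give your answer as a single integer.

Answer: 0

Derivation:
txec7: no from garnet -> abort (commits=0)
tx6cd: no from garnet -> abort (commits=0)
tx431: no from pylon -> abort (commits=0)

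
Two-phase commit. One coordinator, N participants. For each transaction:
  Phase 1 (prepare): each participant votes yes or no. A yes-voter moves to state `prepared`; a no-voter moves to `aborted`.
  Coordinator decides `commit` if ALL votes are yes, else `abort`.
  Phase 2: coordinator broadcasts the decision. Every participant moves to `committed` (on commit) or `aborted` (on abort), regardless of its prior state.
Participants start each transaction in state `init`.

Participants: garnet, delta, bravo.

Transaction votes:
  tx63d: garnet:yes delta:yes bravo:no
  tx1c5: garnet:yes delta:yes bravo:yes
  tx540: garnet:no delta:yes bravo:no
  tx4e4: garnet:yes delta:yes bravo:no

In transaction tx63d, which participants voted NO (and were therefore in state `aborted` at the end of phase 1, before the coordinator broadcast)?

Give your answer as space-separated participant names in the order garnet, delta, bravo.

Answer: bravo

Derivation:
Txn tx63d phase 1: garnet yes -> prepared; delta yes -> prepared; bravo no -> aborted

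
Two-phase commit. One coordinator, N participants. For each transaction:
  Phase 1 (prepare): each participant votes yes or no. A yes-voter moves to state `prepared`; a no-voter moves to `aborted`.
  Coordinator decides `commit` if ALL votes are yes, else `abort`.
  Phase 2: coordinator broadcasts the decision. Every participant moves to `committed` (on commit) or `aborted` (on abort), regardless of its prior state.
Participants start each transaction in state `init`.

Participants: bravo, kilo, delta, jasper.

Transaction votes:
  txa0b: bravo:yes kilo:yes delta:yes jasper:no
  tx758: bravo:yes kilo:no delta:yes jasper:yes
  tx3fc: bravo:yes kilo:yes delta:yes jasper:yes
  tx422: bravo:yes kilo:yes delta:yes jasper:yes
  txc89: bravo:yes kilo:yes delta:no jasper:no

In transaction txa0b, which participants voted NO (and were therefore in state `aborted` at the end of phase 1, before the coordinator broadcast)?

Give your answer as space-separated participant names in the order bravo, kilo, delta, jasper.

Txn txa0b phase 1: bravo yes -> prepared; kilo yes -> prepared; delta yes -> prepared; jasper no -> aborted

Answer: jasper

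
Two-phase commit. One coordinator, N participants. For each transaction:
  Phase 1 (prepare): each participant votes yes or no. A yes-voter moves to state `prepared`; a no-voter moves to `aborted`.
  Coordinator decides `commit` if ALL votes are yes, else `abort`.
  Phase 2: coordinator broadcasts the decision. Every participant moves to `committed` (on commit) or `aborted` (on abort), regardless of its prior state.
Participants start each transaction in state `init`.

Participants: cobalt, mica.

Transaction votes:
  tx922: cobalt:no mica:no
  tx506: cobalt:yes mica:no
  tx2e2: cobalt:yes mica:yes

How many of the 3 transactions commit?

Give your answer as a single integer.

Answer: 1

Derivation:
tx922: no from cobalt, mica -> abort (commits=0)
tx506: no from mica -> abort (commits=0)
tx2e2: all yes -> commit (commits=1)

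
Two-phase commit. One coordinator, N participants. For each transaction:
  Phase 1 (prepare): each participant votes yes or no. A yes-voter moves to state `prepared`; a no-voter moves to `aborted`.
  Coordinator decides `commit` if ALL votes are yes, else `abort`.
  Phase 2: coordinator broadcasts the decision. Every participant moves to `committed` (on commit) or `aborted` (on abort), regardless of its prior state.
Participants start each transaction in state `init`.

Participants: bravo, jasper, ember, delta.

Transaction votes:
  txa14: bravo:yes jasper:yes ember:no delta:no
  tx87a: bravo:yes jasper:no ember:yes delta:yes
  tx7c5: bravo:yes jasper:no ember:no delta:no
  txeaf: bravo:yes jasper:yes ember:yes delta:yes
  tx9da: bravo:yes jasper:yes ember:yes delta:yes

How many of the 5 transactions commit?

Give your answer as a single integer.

txa14: no from ember, delta -> abort (commits=0)
tx87a: no from jasper -> abort (commits=0)
tx7c5: no from jasper, ember, delta -> abort (commits=0)
txeaf: all yes -> commit (commits=1)
tx9da: all yes -> commit (commits=2)

Answer: 2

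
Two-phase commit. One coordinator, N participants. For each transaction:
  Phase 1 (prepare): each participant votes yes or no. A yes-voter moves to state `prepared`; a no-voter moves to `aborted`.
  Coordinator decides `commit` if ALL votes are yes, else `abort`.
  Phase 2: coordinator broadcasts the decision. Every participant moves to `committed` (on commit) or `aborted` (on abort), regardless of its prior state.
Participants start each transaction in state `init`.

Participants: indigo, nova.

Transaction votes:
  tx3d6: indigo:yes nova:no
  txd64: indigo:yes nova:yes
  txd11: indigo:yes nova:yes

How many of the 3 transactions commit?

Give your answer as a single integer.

tx3d6: no from nova -> abort (commits=0)
txd64: all yes -> commit (commits=1)
txd11: all yes -> commit (commits=2)

Answer: 2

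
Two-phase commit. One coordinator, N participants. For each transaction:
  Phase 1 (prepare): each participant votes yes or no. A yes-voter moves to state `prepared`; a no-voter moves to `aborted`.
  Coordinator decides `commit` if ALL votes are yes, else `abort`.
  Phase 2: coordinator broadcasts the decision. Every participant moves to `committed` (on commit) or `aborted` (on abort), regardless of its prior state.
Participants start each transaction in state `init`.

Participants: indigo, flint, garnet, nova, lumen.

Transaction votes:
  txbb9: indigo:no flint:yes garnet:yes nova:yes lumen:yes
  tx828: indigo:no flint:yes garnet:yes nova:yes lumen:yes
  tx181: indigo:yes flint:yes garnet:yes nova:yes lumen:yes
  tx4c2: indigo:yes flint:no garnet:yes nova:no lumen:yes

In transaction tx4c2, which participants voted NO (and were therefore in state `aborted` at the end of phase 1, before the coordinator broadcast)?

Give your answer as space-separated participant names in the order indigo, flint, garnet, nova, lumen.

Answer: flint nova

Derivation:
Txn tx4c2 phase 1: indigo yes -> prepared; flint no -> aborted; garnet yes -> prepared; nova no -> aborted; lumen yes -> prepared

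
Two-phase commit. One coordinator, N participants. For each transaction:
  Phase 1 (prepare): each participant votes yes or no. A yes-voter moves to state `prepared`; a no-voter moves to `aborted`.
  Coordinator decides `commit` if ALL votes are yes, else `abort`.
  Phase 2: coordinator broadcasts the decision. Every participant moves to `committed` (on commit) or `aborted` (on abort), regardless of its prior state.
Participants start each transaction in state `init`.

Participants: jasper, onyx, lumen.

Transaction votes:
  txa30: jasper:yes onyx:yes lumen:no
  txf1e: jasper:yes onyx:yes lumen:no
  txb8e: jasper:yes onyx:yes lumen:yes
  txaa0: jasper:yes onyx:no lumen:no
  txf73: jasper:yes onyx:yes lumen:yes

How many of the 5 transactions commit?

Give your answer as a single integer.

txa30: no from lumen -> abort (commits=0)
txf1e: no from lumen -> abort (commits=0)
txb8e: all yes -> commit (commits=1)
txaa0: no from onyx, lumen -> abort (commits=1)
txf73: all yes -> commit (commits=2)

Answer: 2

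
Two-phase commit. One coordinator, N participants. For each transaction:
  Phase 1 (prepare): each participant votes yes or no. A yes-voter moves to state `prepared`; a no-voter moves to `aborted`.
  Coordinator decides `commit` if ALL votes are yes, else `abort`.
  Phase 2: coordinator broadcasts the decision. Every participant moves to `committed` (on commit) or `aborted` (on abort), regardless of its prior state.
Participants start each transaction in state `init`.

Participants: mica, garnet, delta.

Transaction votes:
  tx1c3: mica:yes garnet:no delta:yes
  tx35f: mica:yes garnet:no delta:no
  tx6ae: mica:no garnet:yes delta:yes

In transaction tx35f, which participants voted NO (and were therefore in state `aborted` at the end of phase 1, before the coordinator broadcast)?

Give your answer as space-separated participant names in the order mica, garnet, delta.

Answer: garnet delta

Derivation:
Txn tx35f phase 1: mica yes -> prepared; garnet no -> aborted; delta no -> aborted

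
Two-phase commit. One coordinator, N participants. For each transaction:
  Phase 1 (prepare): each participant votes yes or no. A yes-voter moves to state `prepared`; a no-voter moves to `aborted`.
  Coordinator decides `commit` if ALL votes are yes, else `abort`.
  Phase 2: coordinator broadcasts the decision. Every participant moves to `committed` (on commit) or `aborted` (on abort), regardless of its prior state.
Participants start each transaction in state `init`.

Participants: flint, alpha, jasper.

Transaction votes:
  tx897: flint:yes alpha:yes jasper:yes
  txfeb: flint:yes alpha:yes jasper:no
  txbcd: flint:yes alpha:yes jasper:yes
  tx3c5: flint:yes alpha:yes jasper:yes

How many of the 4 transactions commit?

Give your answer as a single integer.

Answer: 3

Derivation:
tx897: all yes -> commit (commits=1)
txfeb: no from jasper -> abort (commits=1)
txbcd: all yes -> commit (commits=2)
tx3c5: all yes -> commit (commits=3)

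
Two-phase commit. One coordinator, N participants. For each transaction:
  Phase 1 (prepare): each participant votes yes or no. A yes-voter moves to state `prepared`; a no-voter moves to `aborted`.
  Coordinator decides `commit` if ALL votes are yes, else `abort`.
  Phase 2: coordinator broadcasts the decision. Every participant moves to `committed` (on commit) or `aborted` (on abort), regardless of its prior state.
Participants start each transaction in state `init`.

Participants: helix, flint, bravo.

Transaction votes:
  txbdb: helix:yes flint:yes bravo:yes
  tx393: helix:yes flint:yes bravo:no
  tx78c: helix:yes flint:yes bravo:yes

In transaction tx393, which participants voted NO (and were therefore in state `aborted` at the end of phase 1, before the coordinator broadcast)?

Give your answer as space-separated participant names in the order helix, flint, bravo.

Answer: bravo

Derivation:
Txn tx393 phase 1: helix yes -> prepared; flint yes -> prepared; bravo no -> aborted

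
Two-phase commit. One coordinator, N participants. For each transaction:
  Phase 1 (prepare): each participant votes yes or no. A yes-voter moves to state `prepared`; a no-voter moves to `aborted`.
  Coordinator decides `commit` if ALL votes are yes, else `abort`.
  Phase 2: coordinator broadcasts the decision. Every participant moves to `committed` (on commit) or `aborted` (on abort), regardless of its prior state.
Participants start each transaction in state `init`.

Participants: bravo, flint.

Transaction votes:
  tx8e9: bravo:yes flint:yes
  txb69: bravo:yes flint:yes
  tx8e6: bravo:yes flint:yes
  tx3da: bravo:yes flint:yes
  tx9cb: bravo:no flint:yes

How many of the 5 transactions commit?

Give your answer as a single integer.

Answer: 4

Derivation:
tx8e9: all yes -> commit (commits=1)
txb69: all yes -> commit (commits=2)
tx8e6: all yes -> commit (commits=3)
tx3da: all yes -> commit (commits=4)
tx9cb: no from bravo -> abort (commits=4)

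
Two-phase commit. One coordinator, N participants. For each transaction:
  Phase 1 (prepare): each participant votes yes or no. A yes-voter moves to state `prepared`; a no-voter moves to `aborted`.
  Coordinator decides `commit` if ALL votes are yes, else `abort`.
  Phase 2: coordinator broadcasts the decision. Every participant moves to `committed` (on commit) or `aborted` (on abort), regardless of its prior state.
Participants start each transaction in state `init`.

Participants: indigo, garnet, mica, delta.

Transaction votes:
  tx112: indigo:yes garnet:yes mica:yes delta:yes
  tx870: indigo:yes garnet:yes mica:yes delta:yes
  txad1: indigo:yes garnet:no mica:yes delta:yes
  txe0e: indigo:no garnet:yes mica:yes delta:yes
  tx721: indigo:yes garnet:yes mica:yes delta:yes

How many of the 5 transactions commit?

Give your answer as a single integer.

Answer: 3

Derivation:
tx112: all yes -> commit (commits=1)
tx870: all yes -> commit (commits=2)
txad1: no from garnet -> abort (commits=2)
txe0e: no from indigo -> abort (commits=2)
tx721: all yes -> commit (commits=3)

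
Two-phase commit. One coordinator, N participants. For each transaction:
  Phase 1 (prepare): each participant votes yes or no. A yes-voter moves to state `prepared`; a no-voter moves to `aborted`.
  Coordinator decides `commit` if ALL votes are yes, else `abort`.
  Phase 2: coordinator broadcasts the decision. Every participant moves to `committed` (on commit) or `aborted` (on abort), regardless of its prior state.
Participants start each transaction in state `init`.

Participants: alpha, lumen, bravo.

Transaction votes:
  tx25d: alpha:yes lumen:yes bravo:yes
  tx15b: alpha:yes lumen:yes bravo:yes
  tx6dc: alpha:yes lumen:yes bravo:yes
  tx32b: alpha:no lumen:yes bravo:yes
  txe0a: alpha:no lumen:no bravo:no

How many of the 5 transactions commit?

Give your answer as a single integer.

Answer: 3

Derivation:
tx25d: all yes -> commit (commits=1)
tx15b: all yes -> commit (commits=2)
tx6dc: all yes -> commit (commits=3)
tx32b: no from alpha -> abort (commits=3)
txe0a: no from alpha, lumen, bravo -> abort (commits=3)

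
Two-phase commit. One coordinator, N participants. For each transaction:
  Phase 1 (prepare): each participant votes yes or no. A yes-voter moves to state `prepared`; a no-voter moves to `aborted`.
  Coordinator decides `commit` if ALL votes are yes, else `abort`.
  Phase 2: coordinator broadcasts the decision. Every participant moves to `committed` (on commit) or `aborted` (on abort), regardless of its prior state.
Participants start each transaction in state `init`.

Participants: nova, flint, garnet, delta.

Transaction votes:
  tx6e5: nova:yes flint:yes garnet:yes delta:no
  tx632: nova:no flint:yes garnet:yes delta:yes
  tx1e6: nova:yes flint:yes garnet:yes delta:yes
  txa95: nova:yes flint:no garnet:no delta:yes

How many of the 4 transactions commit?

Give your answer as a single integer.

tx6e5: no from delta -> abort (commits=0)
tx632: no from nova -> abort (commits=0)
tx1e6: all yes -> commit (commits=1)
txa95: no from flint, garnet -> abort (commits=1)

Answer: 1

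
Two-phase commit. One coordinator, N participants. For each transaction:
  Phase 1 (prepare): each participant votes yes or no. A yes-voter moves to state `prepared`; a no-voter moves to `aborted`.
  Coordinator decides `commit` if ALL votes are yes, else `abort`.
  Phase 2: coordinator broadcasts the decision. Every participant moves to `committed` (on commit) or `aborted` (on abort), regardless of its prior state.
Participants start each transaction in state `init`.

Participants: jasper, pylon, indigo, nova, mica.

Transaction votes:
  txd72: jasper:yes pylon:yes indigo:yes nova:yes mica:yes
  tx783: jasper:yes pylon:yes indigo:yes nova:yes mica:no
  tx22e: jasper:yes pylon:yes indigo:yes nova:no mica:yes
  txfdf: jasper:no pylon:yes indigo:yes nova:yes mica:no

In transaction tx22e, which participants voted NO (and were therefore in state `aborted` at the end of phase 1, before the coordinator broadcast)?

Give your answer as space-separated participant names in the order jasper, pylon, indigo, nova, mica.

Txn tx22e phase 1: jasper yes -> prepared; pylon yes -> prepared; indigo yes -> prepared; nova no -> aborted; mica yes -> prepared

Answer: nova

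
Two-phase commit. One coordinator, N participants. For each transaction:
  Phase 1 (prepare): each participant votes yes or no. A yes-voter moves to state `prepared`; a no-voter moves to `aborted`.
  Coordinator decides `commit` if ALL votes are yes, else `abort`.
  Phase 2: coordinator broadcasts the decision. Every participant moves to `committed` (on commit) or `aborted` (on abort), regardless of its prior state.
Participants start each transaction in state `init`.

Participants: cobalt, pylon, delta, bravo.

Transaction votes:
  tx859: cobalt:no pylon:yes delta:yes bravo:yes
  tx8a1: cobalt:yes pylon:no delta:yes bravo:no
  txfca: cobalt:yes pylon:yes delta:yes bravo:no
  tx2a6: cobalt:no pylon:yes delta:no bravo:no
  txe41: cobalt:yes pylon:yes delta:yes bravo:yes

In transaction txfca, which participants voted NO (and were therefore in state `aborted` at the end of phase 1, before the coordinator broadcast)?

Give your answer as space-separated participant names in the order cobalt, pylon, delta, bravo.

Answer: bravo

Derivation:
Txn txfca phase 1: cobalt yes -> prepared; pylon yes -> prepared; delta yes -> prepared; bravo no -> aborted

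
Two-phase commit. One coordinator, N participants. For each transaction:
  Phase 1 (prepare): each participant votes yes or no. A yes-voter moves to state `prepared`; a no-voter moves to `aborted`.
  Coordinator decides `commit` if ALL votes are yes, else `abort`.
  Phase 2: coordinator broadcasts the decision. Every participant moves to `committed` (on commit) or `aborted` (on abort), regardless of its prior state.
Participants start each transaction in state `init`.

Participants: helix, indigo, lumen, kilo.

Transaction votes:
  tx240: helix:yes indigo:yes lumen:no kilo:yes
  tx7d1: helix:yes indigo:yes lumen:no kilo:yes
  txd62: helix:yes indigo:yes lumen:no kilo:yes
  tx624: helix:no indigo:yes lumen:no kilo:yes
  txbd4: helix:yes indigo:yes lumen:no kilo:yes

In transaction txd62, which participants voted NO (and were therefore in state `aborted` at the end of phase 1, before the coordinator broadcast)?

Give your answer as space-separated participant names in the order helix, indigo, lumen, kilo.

Txn txd62 phase 1: helix yes -> prepared; indigo yes -> prepared; lumen no -> aborted; kilo yes -> prepared

Answer: lumen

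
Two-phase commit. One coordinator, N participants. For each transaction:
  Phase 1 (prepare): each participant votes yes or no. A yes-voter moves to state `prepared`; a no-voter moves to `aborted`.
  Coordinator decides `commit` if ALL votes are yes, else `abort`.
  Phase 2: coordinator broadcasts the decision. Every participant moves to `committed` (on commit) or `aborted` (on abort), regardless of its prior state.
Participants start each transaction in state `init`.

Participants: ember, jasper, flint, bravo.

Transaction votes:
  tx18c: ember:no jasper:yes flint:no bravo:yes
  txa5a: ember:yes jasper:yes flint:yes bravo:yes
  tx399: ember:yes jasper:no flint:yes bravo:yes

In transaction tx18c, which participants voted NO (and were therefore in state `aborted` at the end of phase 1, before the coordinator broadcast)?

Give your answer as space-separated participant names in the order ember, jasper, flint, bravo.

Answer: ember flint

Derivation:
Txn tx18c phase 1: ember no -> aborted; jasper yes -> prepared; flint no -> aborted; bravo yes -> prepared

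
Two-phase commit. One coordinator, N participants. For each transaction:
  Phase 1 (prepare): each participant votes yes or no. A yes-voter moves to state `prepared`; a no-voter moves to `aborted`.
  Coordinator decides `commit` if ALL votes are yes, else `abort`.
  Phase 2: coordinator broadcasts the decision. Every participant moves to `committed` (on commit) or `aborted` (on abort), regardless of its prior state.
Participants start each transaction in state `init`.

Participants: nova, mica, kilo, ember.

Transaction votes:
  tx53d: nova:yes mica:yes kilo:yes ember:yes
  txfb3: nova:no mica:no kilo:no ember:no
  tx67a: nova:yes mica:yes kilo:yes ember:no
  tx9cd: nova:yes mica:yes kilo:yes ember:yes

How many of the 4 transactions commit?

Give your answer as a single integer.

tx53d: all yes -> commit (commits=1)
txfb3: no from nova, mica, kilo, ember -> abort (commits=1)
tx67a: no from ember -> abort (commits=1)
tx9cd: all yes -> commit (commits=2)

Answer: 2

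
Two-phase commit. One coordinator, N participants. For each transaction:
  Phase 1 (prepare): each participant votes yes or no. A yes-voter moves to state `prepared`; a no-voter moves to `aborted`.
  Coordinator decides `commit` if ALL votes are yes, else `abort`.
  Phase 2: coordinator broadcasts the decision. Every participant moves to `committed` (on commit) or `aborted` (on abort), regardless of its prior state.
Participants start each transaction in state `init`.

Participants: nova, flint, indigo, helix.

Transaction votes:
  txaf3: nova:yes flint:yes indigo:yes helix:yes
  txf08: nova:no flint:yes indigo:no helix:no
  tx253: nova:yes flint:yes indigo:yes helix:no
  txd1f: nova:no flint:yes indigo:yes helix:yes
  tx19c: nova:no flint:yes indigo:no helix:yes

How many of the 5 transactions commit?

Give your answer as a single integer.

Answer: 1

Derivation:
txaf3: all yes -> commit (commits=1)
txf08: no from nova, indigo, helix -> abort (commits=1)
tx253: no from helix -> abort (commits=1)
txd1f: no from nova -> abort (commits=1)
tx19c: no from nova, indigo -> abort (commits=1)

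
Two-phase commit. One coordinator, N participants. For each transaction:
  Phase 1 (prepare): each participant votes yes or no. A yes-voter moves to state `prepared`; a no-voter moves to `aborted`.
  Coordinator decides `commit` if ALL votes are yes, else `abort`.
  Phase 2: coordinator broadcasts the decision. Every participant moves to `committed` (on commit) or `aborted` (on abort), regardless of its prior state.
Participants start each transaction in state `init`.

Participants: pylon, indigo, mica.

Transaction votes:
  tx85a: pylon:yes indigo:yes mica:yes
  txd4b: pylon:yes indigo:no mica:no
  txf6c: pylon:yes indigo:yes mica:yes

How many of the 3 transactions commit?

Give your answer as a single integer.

Answer: 2

Derivation:
tx85a: all yes -> commit (commits=1)
txd4b: no from indigo, mica -> abort (commits=1)
txf6c: all yes -> commit (commits=2)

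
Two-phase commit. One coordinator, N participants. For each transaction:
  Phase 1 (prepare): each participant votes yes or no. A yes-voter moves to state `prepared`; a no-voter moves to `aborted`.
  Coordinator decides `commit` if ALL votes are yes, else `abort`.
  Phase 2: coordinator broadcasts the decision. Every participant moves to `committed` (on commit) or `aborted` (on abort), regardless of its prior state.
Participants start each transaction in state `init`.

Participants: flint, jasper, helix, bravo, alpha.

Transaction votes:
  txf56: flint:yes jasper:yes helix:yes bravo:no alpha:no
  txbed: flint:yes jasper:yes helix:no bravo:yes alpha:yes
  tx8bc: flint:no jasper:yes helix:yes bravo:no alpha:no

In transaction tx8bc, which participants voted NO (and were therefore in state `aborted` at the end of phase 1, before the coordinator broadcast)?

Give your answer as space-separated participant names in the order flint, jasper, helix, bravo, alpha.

Txn tx8bc phase 1: flint no -> aborted; jasper yes -> prepared; helix yes -> prepared; bravo no -> aborted; alpha no -> aborted

Answer: flint bravo alpha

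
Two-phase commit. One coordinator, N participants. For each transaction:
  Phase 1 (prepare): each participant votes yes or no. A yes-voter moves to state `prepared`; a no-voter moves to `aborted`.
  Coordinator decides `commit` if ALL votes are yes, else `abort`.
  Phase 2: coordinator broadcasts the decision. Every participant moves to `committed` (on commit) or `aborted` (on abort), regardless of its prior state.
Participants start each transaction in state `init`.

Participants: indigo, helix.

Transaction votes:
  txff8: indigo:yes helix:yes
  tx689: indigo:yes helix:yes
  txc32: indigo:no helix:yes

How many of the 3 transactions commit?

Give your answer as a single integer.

txff8: all yes -> commit (commits=1)
tx689: all yes -> commit (commits=2)
txc32: no from indigo -> abort (commits=2)

Answer: 2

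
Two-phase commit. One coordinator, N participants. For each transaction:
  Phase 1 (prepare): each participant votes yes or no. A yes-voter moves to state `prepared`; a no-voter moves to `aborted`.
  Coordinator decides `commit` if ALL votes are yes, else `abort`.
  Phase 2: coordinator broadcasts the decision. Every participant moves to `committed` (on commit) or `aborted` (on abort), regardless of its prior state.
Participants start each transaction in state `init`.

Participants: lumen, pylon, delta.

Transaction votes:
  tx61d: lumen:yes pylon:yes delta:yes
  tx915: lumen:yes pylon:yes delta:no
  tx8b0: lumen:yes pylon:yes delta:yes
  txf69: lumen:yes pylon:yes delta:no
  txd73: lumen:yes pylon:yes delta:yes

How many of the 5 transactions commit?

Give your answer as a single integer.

Answer: 3

Derivation:
tx61d: all yes -> commit (commits=1)
tx915: no from delta -> abort (commits=1)
tx8b0: all yes -> commit (commits=2)
txf69: no from delta -> abort (commits=2)
txd73: all yes -> commit (commits=3)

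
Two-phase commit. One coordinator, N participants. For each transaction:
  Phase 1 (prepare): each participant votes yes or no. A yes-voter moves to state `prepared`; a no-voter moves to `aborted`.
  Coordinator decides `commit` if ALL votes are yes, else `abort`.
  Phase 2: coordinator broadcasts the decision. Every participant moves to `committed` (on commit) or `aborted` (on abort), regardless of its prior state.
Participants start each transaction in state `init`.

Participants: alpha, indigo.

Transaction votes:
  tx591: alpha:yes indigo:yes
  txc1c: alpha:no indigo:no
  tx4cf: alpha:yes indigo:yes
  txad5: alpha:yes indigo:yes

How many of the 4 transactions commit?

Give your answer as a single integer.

tx591: all yes -> commit (commits=1)
txc1c: no from alpha, indigo -> abort (commits=1)
tx4cf: all yes -> commit (commits=2)
txad5: all yes -> commit (commits=3)

Answer: 3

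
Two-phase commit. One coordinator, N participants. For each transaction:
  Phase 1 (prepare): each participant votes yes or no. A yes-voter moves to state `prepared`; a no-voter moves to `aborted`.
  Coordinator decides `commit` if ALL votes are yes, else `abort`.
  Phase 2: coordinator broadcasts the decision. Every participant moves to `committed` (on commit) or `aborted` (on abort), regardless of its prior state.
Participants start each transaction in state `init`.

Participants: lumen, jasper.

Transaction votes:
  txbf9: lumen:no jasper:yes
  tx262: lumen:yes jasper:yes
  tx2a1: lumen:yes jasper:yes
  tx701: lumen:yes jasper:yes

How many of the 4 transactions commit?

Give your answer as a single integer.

txbf9: no from lumen -> abort (commits=0)
tx262: all yes -> commit (commits=1)
tx2a1: all yes -> commit (commits=2)
tx701: all yes -> commit (commits=3)

Answer: 3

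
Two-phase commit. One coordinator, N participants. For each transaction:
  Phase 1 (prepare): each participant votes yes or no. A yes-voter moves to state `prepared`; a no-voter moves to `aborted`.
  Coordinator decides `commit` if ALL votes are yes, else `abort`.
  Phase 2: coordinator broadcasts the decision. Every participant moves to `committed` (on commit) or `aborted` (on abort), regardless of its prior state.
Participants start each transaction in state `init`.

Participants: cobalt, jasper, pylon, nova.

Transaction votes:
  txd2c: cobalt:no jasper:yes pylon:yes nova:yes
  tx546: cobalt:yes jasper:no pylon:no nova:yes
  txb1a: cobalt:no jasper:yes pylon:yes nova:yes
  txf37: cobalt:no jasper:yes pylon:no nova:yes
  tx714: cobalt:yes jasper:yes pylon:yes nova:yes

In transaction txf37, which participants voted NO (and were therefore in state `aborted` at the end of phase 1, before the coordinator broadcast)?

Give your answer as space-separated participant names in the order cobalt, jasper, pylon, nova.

Answer: cobalt pylon

Derivation:
Txn txf37 phase 1: cobalt no -> aborted; jasper yes -> prepared; pylon no -> aborted; nova yes -> prepared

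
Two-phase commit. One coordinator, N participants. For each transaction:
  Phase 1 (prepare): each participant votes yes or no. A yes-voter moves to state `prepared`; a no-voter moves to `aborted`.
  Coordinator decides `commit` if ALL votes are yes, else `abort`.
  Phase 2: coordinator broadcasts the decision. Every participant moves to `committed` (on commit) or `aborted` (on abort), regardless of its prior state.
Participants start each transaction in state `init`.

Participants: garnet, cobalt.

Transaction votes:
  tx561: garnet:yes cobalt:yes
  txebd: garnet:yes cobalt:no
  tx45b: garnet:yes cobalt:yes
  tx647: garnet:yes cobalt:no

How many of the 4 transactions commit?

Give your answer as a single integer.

tx561: all yes -> commit (commits=1)
txebd: no from cobalt -> abort (commits=1)
tx45b: all yes -> commit (commits=2)
tx647: no from cobalt -> abort (commits=2)

Answer: 2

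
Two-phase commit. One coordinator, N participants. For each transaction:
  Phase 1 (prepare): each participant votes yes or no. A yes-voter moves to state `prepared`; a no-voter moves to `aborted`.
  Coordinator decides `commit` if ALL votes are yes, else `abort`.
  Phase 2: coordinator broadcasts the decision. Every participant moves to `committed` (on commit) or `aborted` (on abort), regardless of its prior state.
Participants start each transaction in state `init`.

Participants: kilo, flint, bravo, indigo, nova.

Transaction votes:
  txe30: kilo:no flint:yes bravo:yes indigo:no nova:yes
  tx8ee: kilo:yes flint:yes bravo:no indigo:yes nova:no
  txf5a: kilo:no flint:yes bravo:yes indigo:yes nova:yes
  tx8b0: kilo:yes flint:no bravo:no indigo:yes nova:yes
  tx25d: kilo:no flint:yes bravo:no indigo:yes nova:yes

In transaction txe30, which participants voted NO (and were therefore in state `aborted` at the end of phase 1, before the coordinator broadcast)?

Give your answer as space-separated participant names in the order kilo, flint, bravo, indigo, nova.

Txn txe30 phase 1: kilo no -> aborted; flint yes -> prepared; bravo yes -> prepared; indigo no -> aborted; nova yes -> prepared

Answer: kilo indigo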